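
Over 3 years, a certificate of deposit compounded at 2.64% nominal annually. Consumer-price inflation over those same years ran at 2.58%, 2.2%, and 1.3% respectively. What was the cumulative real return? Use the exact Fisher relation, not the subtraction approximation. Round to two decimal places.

1.82%

Cumulative inflation factor: 1.0258 × 1.022 × 1.013 ≈ 1.06200.
Nominal growth factor: 1.08131. Real growth factor = 1.08131 / 1.06200 ≈ 1.01819.
Total real return ≈ 1.8185%.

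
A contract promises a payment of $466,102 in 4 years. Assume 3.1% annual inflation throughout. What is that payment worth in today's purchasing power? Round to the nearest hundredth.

Price-level factor over 4 years: (1 + 3.1%)^4 ≈ 1.1298860875.
Purchasing power today: $466,102 divided by that factor.

$412,521.23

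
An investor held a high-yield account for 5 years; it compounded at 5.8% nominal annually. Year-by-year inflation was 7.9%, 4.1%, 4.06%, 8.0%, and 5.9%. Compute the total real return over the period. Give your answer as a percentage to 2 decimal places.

Cumulative inflation factor: 1.079 × 1.041 × 1.0406 × 1.080 × 1.059 ≈ 1.33683.
Nominal growth factor: 1.32565. Real growth factor = 1.32565 / 1.33683 ≈ 0.99164.
Total real return ≈ -0.8363%.

-0.84%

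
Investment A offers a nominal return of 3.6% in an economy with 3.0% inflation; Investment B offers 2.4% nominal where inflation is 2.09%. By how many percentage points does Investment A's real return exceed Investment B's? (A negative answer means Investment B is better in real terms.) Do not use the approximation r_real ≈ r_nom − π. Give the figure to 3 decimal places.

0.279

Investment A real return: 1.036/1.030 − 1 = 0.5825%.
Investment B real return: 1.024/1.0209 − 1 = 0.3037%.
Difference: 0.5825 − 0.3037 = 0.2788 pp.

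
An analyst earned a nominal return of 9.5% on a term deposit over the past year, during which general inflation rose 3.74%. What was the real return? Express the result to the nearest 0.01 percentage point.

Real return via the Fisher equation: (1 + 9.5%)/(1 + 3.74%) − 1 = 1.095/1.0374 − 1 ≈ 0.05552.

5.55%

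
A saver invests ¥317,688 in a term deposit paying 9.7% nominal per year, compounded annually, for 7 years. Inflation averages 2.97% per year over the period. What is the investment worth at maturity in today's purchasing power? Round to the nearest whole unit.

Nominal value at maturity: ¥317,688 × (1 + 9.7%)^7 ≈ ¥607,361.
Price-level factor over 7 years: (1 + 2.97%)^7 ≈ 1.2273685456.
The maturity value deflated by that factor is the answer in today's purchasing power.

¥494,848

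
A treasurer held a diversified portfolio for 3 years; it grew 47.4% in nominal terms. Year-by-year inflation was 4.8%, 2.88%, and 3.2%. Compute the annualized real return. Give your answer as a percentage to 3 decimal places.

9.827%

Cumulative inflation factor: 1.048 × 1.0288 × 1.032 ≈ 1.11268.
Nominal growth factor: 1.47400. Real growth factor = 1.47400 / 1.11268 ≈ 1.32472.
Annualized: 1.32472^(1/3) − 1 ≈ 0.09827.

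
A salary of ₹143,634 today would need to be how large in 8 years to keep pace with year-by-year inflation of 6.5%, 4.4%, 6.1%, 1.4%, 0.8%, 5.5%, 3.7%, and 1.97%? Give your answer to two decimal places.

₹193,207.89

Cumulative price-level factor: 1.065 × 1.044 × 1.061 × 1.014 × 1.008 × 1.055 × 1.037 × 1.0197 ≈ 1.3451403884.
The nominal amount required is ₹143,634 scaled up by that factor.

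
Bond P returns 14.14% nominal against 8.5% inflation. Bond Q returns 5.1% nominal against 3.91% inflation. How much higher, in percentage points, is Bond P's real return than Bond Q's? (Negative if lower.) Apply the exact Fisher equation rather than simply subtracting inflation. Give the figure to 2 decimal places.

4.05

Bond P real return: 1.1414/1.085 − 1 = 5.198%.
Bond Q real return: 1.051/1.0391 − 1 = 1.145%.
Difference: 5.198 − 1.145 = 4.053 pp.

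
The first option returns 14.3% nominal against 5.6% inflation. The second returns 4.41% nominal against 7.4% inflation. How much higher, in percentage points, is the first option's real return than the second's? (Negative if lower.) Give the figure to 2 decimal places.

The first option real return: 1.143/1.056 − 1 = 8.239%.
The second real return: 1.0441/1.074 − 1 = -2.784%.
Difference: 8.239 − (-2.784) = 11.023 pp.

11.02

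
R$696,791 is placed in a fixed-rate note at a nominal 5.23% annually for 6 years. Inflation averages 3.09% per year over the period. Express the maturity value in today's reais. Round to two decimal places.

Nominal value at maturity: R$696,791 × (1 + 5.23%)^6 ≈ R$946,106.34.
Price-level factor over 6 years: (1 + 3.09%)^6 ≈ 1.2003260674.
The maturity value deflated by that factor is the answer in today's purchasing power.

R$788,207.78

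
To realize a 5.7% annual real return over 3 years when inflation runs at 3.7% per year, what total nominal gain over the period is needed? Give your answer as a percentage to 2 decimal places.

Required annual nominal rate: (1+5.7%)(1+3.7%) − 1 = 9.6109%.
Cumulative over 3 years: (1 + 0.096109)^3 − 1 ≈ 0.31693.

31.69%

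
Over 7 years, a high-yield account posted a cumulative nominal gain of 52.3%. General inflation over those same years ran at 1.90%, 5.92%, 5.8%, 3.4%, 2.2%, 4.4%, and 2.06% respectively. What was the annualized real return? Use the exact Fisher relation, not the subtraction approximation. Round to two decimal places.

2.45%

Cumulative inflation factor: 1.0190 × 1.0592 × 1.058 × 1.034 × 1.022 × 1.044 × 1.0206 ≈ 1.28578.
Nominal growth factor: 1.52300. Real growth factor = 1.52300 / 1.28578 ≈ 1.18450.
Annualized: 1.18450^(1/7) − 1 ≈ 0.02448.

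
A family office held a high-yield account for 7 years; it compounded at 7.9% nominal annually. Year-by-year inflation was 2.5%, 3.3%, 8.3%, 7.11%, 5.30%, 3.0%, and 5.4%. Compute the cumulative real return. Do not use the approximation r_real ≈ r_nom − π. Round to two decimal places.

Cumulative inflation factor: 1.025 × 1.033 × 1.083 × 1.0711 × 1.0530 × 1.030 × 1.054 ≈ 1.40407.
Nominal growth factor: 1.70275. Real growth factor = 1.70275 / 1.40407 ≈ 1.21272.
Total real return ≈ 21.2722%.

21.27%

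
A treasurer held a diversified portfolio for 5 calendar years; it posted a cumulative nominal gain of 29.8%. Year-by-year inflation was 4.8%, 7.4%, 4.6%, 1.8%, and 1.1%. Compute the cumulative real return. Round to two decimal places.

7.12%

Cumulative inflation factor: 1.048 × 1.074 × 1.046 × 1.018 × 1.011 ≈ 1.21170.
Nominal growth factor: 1.29800. Real growth factor = 1.29800 / 1.21170 ≈ 1.07122.
Total real return ≈ 7.1220%.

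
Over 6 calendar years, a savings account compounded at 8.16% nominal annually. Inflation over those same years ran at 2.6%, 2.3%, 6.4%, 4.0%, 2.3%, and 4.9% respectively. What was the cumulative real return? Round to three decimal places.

28.455%

Cumulative inflation factor: 1.026 × 1.023 × 1.064 × 1.040 × 1.023 × 1.049 ≈ 1.24638.
Nominal growth factor: 1.60103. Real growth factor = 1.60103 / 1.24638 ≈ 1.28455.
Total real return ≈ 28.4550%.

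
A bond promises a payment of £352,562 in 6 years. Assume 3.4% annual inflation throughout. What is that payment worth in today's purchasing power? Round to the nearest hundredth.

Price-level factor over 6 years: (1 + 3.4%)^6 ≈ 1.2221463992.
Purchasing power today: £352,562 divided by that factor.

£288,477.71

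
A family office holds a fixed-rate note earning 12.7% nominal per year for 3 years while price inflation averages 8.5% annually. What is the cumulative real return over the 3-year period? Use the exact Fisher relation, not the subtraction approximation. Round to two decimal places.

The annual real rate is (1+12.7%)/(1+8.5%) − 1 = 3.8710%.
Compounded over 3 years: (1 + 0.038710)^3 − 1 ≈ 0.12068.

12.07%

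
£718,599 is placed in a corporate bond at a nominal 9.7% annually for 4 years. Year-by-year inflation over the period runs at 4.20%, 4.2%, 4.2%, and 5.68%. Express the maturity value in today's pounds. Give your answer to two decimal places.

Nominal value at maturity: £718,599 × (1 + 9.7%)^4 ≈ £1,040,670.20.
Price-level factor over 4 years: 1.0420 × 1.042 × 1.042 × 1.0568 ≈ 1.1956276818.
Dividing the nominal maturity value by the price-level factor gives the value in today's money.

£870,396.54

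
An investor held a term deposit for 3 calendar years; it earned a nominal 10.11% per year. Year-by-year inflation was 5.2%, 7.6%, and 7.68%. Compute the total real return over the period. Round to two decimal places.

Cumulative inflation factor: 1.052 × 1.076 × 1.0768 ≈ 1.21889.
Nominal growth factor: 1.33500. Real growth factor = 1.33500 / 1.21889 ≈ 1.09526.
Total real return ≈ 9.5260%.

9.53%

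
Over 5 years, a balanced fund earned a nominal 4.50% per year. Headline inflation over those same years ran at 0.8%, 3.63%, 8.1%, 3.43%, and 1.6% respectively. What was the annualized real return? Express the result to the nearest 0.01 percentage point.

0.98%

Cumulative inflation factor: 1.008 × 1.0363 × 1.081 × 1.0343 × 1.016 ≈ 1.18662.
Nominal growth factor: 1.24618. Real growth factor = 1.24618 / 1.18662 ≈ 1.05019.
Annualized: 1.05019^(1/5) − 1 ≈ 0.00984.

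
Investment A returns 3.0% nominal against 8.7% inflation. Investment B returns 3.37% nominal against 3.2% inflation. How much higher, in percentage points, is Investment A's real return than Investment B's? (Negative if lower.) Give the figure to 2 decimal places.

-5.41

Investment A real return: 1.030/1.087 − 1 = -5.244%.
Investment B real return: 1.0337/1.032 − 1 = 0.165%.
Difference: -5.244 − 0.165 = -5.409 pp.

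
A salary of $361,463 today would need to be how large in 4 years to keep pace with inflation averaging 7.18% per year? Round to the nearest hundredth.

$477,000.53

Cumulative price-level factor: (1+7.18%)^4 ≈ 1.3196386014.
Multiplying $361,463 by the price-level factor gives the future nominal sum.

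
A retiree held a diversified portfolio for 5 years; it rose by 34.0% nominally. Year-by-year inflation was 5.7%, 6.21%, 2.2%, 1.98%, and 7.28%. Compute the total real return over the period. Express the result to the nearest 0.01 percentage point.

Cumulative inflation factor: 1.057 × 1.0621 × 1.022 × 1.0198 × 1.0728 ≈ 1.25524.
Nominal growth factor: 1.34000. Real growth factor = 1.34000 / 1.25524 ≈ 1.06753.
Total real return ≈ 6.7529%.

6.75%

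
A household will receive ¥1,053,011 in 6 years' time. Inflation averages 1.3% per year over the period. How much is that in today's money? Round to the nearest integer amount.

Price-level factor over 6 years: (1 + 1.3%)^6 ≈ 1.0805793706.
Purchasing power today: ¥1,053,011 divided by that factor.

¥974,487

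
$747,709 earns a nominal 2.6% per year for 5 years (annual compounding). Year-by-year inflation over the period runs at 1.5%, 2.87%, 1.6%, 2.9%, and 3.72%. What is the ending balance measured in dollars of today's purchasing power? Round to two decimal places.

$750,832.46

Nominal value at maturity: $747,709 × (1 + 2.6%)^5 ≈ $850,098.82.
Price-level factor over 5 years: 1.015 × 1.0287 × 1.016 × 1.029 × 1.0372 ≈ 1.1322084006.
The maturity value deflated by that factor is the answer in today's purchasing power.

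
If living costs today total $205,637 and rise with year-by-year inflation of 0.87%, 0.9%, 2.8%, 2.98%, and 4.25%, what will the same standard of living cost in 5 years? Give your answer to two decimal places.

Cumulative price-level factor: 1.0087 × 1.009 × 1.028 × 1.0298 × 1.0425 ≈ 1.1232469626.
The nominal amount required is $205,637 scaled up by that factor.

$230,981.14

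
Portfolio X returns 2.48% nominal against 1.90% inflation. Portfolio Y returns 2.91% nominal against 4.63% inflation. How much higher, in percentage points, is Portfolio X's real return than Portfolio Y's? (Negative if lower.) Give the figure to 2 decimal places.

Portfolio X real return: 1.0248/1.0190 − 1 = 0.569%.
Portfolio Y real return: 1.0291/1.0463 − 1 = -1.644%.
Difference: 0.569 − (-1.644) = 2.213 pp.

2.21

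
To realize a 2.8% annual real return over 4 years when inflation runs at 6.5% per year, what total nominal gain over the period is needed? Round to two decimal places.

Required annual nominal rate: (1+2.8%)(1+6.5%) − 1 = 9.482%.
Cumulative over 4 years: (1 + 0.09482)^4 − 1 ≈ 0.43672.

43.67%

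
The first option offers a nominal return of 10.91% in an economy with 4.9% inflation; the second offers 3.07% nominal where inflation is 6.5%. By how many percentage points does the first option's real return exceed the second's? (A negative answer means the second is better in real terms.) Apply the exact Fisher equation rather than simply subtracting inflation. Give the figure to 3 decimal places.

The first option real return: 1.1091/1.049 − 1 = 5.7293%.
The second real return: 1.0307/1.065 − 1 = -3.2207%.
Difference: 5.7293 − (-3.2207) = 8.9500 pp.

8.950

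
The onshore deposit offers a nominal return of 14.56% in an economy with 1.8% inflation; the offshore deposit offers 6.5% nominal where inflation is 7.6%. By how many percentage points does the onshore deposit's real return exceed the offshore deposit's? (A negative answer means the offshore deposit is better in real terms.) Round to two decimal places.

The onshore deposit real return: 1.1456/1.018 − 1 = 12.534%.
The offshore deposit real return: 1.065/1.076 − 1 = -1.022%.
Difference: 12.534 − (-1.022) = 13.556 pp.

13.56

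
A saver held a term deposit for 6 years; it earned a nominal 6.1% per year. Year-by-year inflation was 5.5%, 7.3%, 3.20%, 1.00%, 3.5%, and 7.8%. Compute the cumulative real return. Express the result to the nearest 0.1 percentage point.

Cumulative inflation factor: 1.055 × 1.073 × 1.0320 × 1.0100 × 1.035 × 1.078 ≈ 1.31647.
Nominal growth factor: 1.42657. Real growth factor = 1.42657 / 1.31647 ≈ 1.08363.
Total real return ≈ 8.3627%.

8.4%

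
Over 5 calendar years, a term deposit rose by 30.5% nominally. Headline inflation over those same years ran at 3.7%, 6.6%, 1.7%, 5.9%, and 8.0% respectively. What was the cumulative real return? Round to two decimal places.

Cumulative inflation factor: 1.037 × 1.066 × 1.017 × 1.059 × 1.080 ≈ 1.28581.
Nominal growth factor: 1.30500. Real growth factor = 1.30500 / 1.28581 ≈ 1.01492.
Total real return ≈ 1.4925%.

1.49%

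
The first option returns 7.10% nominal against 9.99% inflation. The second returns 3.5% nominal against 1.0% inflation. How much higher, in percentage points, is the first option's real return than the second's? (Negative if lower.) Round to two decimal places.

-5.10

The first option real return: 1.0710/1.0999 − 1 = -2.628%.
The second real return: 1.035/1.010 − 1 = 2.475%.
Difference: -2.628 − 2.475 = -5.103 pp.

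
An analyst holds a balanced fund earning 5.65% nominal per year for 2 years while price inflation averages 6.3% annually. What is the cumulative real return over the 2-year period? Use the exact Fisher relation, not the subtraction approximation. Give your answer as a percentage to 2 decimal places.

-1.22%

The annual real rate is (1+5.65%)/(1+6.3%) − 1 = -0.6115%.
Compounded over 2 years: (1 + -0.006115)^2 − 1 ≈ -0.01219.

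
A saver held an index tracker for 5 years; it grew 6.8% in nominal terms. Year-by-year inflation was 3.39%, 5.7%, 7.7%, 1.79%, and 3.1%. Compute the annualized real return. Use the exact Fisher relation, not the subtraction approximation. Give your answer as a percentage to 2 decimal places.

-2.87%

Cumulative inflation factor: 1.0339 × 1.057 × 1.077 × 1.0179 × 1.031 ≈ 1.23519.
Nominal growth factor: 1.06800. Real growth factor = 1.06800 / 1.23519 ≈ 0.86465.
Annualized: 0.86465^(1/5) − 1 ≈ -0.02867.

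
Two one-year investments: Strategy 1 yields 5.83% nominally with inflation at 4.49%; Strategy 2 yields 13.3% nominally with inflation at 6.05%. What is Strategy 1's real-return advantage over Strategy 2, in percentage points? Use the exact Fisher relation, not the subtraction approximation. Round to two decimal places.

Strategy 1 real return: 1.0583/1.0449 − 1 = 1.282%.
Strategy 2 real return: 1.133/1.0605 − 1 = 6.836%.
Difference: 1.282 − 6.836 = -5.554 pp.

-5.55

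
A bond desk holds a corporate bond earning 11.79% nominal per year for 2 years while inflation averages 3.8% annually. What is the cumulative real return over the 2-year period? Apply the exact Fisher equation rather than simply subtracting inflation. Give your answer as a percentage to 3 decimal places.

15.988%

The annual real rate is (1+11.79%)/(1+3.8%) − 1 = 7.6975%.
Compounded over 2 years: (1 + 0.076975)^2 − 1 ≈ 0.15988.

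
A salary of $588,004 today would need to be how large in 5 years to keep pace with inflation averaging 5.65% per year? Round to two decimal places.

Cumulative price-level factor: (1+5.65%)^5 ≈ 1.3162776493.
The nominal amount required is $588,004 scaled up by that factor.

$773,976.52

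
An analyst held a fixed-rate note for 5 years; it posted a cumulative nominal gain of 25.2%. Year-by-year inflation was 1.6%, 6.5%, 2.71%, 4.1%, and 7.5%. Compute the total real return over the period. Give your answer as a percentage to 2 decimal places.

Cumulative inflation factor: 1.016 × 1.065 × 1.0271 × 1.041 × 1.075 ≈ 1.24370.
Nominal growth factor: 1.25200. Real growth factor = 1.25200 / 1.24370 ≈ 1.00667.
Total real return ≈ 0.6675%.

0.67%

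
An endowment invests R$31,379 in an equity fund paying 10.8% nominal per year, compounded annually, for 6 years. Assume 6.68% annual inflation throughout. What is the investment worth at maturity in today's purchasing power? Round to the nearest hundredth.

R$39,389.42

Nominal value at maturity: R$31,379 × (1 + 10.8%)^6 ≈ R$58,060.08.
Price-level factor over 6 years: (1 + 6.68%)^6 ≈ 1.4740018958.
The maturity value deflated by that factor is the answer in today's purchasing power.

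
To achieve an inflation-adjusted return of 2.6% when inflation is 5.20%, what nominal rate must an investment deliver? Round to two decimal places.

By the Fisher equation, 1 + r_nom = (1 + 2.6%)(1 + 5.20%) = 1.026 × 1.0520 = 1.079352.
So r_nom = 7.9352%.

7.94%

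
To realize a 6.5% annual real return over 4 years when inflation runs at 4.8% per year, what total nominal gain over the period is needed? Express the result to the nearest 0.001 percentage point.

55.183%

Required annual nominal rate: (1+6.5%)(1+4.8%) − 1 = 11.612%.
Cumulative over 4 years: (1 + 0.11612)^4 − 1 ≈ 0.55183.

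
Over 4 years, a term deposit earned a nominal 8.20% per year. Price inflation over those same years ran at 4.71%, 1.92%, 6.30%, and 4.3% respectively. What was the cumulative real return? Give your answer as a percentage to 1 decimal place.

15.8%

Cumulative inflation factor: 1.0471 × 1.0192 × 1.0630 × 1.043 ≈ 1.18322.
Nominal growth factor: 1.37059. Real growth factor = 1.37059 / 1.18322 ≈ 1.15836.
Total real return ≈ 15.8361%.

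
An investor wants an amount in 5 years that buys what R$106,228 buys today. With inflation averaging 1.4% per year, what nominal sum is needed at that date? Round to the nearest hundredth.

R$113,875.10

Cumulative price-level factor: (1+1.4%)^5 ≈ 1.0719876326.
The nominal amount required is R$106,228 scaled up by that factor.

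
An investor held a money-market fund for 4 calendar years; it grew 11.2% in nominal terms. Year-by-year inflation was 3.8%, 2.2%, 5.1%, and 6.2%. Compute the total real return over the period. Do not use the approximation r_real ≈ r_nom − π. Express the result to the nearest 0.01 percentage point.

Cumulative inflation factor: 1.038 × 1.022 × 1.051 × 1.062 ≈ 1.18406.
Nominal growth factor: 1.11200. Real growth factor = 1.11200 / 1.18406 ≈ 0.93914.
Total real return ≈ -6.0862%.

-6.09%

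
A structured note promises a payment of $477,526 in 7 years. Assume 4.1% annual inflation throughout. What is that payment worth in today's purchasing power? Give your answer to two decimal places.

$360,447.42

Price-level factor over 7 years: (1 + 4.1%)^7 ≈ 1.3248146031.
Purchasing power today: $477,526 divided by that factor.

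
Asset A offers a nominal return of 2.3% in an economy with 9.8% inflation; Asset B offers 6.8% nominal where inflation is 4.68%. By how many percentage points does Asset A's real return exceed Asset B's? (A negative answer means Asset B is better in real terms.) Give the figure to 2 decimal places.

Asset A real return: 1.023/1.098 − 1 = -6.831%.
Asset B real return: 1.068/1.0468 − 1 = 2.025%.
Difference: -6.831 − 2.025 = -8.856 pp.

-8.86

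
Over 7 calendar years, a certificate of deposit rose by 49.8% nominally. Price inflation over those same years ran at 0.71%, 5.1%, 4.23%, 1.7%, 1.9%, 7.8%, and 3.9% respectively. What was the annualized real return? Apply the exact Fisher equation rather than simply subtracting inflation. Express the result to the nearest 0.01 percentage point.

2.27%

Cumulative inflation factor: 1.0071 × 1.051 × 1.0423 × 1.017 × 1.019 × 1.078 × 1.039 ≈ 1.28055.
Nominal growth factor: 1.49800. Real growth factor = 1.49800 / 1.28055 ≈ 1.16981.
Annualized: 1.16981^(1/7) − 1 ≈ 0.02266.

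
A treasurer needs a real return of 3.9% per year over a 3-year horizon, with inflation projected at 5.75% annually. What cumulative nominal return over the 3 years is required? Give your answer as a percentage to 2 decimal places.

32.64%

Required annual nominal rate: (1+3.9%)(1+5.75%) − 1 = 9.87425%.
Cumulative over 3 years: (1 + 0.0987425)^3 − 1 ≈ 0.32644.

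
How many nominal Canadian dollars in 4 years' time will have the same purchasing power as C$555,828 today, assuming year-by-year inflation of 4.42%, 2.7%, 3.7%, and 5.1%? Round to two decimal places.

Cumulative price-level factor: 1.0442 × 1.027 × 1.037 × 1.051 ≈ 1.1687876255.
Multiplying C$555,828 by the price-level factor gives the future nominal sum.

C$649,644.89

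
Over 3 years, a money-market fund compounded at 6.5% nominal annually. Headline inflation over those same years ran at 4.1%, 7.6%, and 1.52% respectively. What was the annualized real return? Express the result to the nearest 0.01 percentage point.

Cumulative inflation factor: 1.041 × 1.076 × 1.0152 ≈ 1.13714.
Nominal growth factor: 1.20795. Real growth factor = 1.20795 / 1.13714 ≈ 1.06227.
Annualized: 1.06227^(1/3) − 1 ≈ 0.02034.

2.03%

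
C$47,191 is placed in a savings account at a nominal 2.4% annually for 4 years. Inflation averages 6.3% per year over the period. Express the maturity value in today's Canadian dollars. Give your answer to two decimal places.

C$40,637.40

Nominal value at maturity: C$47,191 × (1 + 2.4%)^4 ≈ C$51,887.05.
Price-level factor over 4 years: (1 + 6.3%)^4 ≈ 1.2768299410.
Dividing the nominal maturity value by the price-level factor gives the value in today's money.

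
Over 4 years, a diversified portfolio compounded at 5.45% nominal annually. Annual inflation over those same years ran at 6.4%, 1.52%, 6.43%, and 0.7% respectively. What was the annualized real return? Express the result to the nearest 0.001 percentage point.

Cumulative inflation factor: 1.064 × 1.0152 × 1.0643 × 1.007 ≈ 1.15768.
Nominal growth factor: 1.23648. Real growth factor = 1.23648 / 1.15768 ≈ 1.06807.
Annualized: 1.06807^(1/4) − 1 ≈ 0.01660.

1.660%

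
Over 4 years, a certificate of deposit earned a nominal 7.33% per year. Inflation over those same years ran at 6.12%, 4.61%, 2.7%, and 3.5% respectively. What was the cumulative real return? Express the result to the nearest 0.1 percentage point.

12.5%

Cumulative inflation factor: 1.0612 × 1.0461 × 1.027 × 1.035 ≈ 1.18000.
Nominal growth factor: 1.32704. Real growth factor = 1.32704 / 1.18000 ≈ 1.12461.
Total real return ≈ 12.4613%.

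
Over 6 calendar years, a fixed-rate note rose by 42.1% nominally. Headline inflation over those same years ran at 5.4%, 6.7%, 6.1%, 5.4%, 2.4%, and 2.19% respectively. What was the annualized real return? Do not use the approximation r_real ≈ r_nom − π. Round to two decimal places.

Cumulative inflation factor: 1.054 × 1.067 × 1.061 × 1.054 × 1.024 × 1.0219 ≈ 1.31604.
Nominal growth factor: 1.42100. Real growth factor = 1.42100 / 1.31604 ≈ 1.07975.
Annualized: 1.07975^(1/6) − 1 ≈ 0.01287.

1.29%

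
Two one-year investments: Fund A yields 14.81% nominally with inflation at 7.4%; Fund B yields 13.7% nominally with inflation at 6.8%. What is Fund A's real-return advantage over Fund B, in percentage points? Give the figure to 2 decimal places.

Fund A real return: 1.1481/1.074 − 1 = 6.899%.
Fund B real return: 1.137/1.068 − 1 = 6.461%.
Difference: 6.899 − 6.461 = 0.438 pp.

0.44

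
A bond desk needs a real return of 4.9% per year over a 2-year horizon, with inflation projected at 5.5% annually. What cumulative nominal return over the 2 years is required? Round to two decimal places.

22.48%

Required annual nominal rate: (1+4.9%)(1+5.5%) − 1 = 10.6695%.
Cumulative over 2 years: (1 + 0.106695)^2 − 1 ≈ 0.22477.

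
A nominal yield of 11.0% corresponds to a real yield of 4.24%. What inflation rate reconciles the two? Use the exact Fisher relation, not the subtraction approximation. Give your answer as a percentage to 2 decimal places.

From (1+r_nom) = (1+r_real)(1+π), we get 1+π = (1 + 11.0%)/(1 + 4.24%) = 1.110/1.0424 ≈ 1.06485.
So π ≈ 6.4850%.

6.49%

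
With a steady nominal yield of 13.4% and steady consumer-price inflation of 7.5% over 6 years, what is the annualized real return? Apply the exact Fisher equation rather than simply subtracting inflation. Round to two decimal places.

5.49%

With constant rates the annual real return is the same each year: (1+13.4%)/(1+7.5%) − 1 = 0.05488.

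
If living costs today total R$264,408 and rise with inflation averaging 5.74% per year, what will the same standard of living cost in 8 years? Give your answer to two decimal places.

R$413,227.33

Cumulative price-level factor: (1+5.74%)^8 ≈ 1.5628397493.
The nominal amount required is R$264,408 scaled up by that factor.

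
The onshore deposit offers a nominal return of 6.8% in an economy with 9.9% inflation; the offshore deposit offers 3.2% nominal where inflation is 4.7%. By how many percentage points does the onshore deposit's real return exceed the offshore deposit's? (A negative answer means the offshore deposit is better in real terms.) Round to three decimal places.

The onshore deposit real return: 1.068/1.099 − 1 = -2.8207%.
The offshore deposit real return: 1.032/1.047 − 1 = -1.4327%.
Difference: -2.8207 − (-1.4327) = -1.3880 pp.

-1.388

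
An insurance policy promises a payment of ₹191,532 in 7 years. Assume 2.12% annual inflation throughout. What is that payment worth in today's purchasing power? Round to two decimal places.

₹165,373.42

Price-level factor over 7 years: (1 + 2.12%)^7 ≈ 1.1581788849.
Purchasing power today: ₹191,532 divided by that factor.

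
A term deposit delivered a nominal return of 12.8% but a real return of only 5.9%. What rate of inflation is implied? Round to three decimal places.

6.516%

From (1+r_nom) = (1+r_real)(1+π), we get 1+π = (1 + 12.8%)/(1 + 5.9%) = 1.128/1.059 ≈ 1.06516.
So π ≈ 6.5156%.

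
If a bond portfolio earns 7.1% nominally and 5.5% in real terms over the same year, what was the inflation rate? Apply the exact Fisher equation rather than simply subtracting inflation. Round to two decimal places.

From (1+r_nom) = (1+r_real)(1+π), we get 1+π = (1 + 7.1%)/(1 + 5.5%) = 1.071/1.055 ≈ 1.01517.
So π ≈ 1.5166%.

1.52%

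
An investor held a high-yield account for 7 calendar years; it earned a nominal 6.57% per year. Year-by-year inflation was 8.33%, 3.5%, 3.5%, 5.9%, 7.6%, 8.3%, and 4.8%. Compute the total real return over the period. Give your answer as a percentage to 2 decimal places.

4.02%

Cumulative inflation factor: 1.0833 × 1.035 × 1.035 × 1.059 × 1.076 × 1.083 × 1.048 ≈ 1.50082.
Nominal growth factor: 1.56115. Real growth factor = 1.56115 / 1.50082 ≈ 1.04020.
Total real return ≈ 4.0201%.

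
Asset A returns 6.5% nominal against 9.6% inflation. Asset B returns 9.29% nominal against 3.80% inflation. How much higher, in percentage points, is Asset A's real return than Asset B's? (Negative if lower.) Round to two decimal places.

-8.12

Asset A real return: 1.065/1.096 − 1 = -2.828%.
Asset B real return: 1.0929/1.0380 − 1 = 5.289%.
Difference: -2.828 − 5.289 = -8.117 pp.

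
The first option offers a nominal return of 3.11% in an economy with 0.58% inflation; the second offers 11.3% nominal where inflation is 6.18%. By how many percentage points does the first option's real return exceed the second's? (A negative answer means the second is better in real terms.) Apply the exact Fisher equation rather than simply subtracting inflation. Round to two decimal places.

The first option real return: 1.0311/1.0058 − 1 = 2.515%.
The second real return: 1.113/1.0618 − 1 = 4.822%.
Difference: 2.515 − 4.822 = -2.307 pp.

-2.31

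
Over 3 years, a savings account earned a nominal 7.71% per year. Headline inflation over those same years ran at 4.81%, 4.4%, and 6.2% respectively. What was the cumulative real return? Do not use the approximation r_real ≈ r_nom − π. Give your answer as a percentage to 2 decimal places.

Cumulative inflation factor: 1.0481 × 1.044 × 1.062 ≈ 1.16206.
Nominal growth factor: 1.24959. Real growth factor = 1.24959 / 1.16206 ≈ 1.07533.
Total real return ≈ 7.5326%.

7.53%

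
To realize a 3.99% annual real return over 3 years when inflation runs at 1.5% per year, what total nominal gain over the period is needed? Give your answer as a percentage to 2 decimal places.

17.59%

Required annual nominal rate: (1+3.99%)(1+1.5%) − 1 = 5.54985%.
Cumulative over 3 years: (1 + 0.0554985)^3 − 1 ≈ 0.17591.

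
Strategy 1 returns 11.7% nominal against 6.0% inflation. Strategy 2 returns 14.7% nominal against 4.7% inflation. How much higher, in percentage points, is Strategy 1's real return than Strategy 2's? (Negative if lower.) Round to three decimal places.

-4.174

Strategy 1 real return: 1.117/1.060 − 1 = 5.3774%.
Strategy 2 real return: 1.147/1.047 − 1 = 9.5511%.
Difference: 5.3774 − 9.5511 = -4.1737 pp.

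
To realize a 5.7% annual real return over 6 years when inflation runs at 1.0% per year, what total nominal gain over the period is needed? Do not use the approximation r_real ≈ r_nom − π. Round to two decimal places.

Required annual nominal rate: (1+5.7%)(1+1.0%) − 1 = 6.757%.
Cumulative over 6 years: (1 + 0.06757)^6 − 1 ≈ 0.48040.

48.04%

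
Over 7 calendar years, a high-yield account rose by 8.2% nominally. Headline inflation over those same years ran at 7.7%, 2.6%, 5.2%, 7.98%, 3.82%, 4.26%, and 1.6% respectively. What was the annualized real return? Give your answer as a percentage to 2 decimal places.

Cumulative inflation factor: 1.077 × 1.026 × 1.052 × 1.0798 × 1.0382 × 1.0426 × 1.016 ≈ 1.38043.
Nominal growth factor: 1.08200. Real growth factor = 1.08200 / 1.38043 ≈ 0.78381.
Annualized: 0.78381^(1/7) − 1 ≈ -0.03420.

-3.42%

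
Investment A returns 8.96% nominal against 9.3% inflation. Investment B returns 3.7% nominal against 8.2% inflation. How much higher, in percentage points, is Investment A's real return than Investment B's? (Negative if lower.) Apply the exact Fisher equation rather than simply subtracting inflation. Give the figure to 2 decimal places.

3.85

Investment A real return: 1.0896/1.093 − 1 = -0.311%.
Investment B real return: 1.037/1.082 − 1 = -4.159%.
Difference: -0.311 − (-4.159) = 3.848 pp.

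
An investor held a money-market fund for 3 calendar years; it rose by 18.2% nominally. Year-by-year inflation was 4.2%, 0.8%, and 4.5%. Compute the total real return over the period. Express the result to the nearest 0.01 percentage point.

7.69%

Cumulative inflation factor: 1.042 × 1.008 × 1.045 ≈ 1.09760.
Nominal growth factor: 1.18200. Real growth factor = 1.18200 / 1.09760 ≈ 1.07689.
Total real return ≈ 7.6894%.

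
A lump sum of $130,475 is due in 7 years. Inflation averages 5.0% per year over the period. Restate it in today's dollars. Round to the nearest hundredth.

Price-level factor over 7 years: (1 + 5.0%)^7 ≈ 1.4071004227.
Purchasing power today: $130,475 divided by that factor.

$92,726.15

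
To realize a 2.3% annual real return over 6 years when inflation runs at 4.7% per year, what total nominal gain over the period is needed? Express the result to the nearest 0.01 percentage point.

50.99%

Required annual nominal rate: (1+2.3%)(1+4.7%) − 1 = 7.1081%.
Cumulative over 6 years: (1 + 0.071081)^6 − 1 ≈ 0.50985.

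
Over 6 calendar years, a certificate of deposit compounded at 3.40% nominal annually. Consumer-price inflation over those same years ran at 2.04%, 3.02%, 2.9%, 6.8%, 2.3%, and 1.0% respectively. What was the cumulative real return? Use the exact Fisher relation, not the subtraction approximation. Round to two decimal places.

Cumulative inflation factor: 1.0204 × 1.0302 × 1.029 × 1.068 × 1.023 × 1.010 ≈ 1.19365.
Nominal growth factor: 1.22215. Real growth factor = 1.22215 / 1.19365 ≈ 1.02388.
Total real return ≈ 2.3877%.

2.39%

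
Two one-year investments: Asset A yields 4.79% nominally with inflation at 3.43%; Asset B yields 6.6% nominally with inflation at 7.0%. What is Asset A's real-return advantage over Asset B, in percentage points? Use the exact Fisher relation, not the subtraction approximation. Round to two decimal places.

Asset A real return: 1.0479/1.0343 − 1 = 1.315%.
Asset B real return: 1.066/1.070 − 1 = -0.374%.
Difference: 1.315 − (-0.374) = 1.689 pp.

1.69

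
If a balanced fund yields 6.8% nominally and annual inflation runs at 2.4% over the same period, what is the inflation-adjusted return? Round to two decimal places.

Real return via the Fisher equation: (1 + 6.8%)/(1 + 2.4%) − 1 = 1.068/1.024 − 1 ≈ 0.04297.

4.30%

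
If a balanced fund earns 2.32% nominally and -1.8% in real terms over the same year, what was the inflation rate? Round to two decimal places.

From (1+r_nom) = (1+r_real)(1+π), we get 1+π = (1 + 2.32%)/(1 − 1.8%) = 1.0232/0.982 ≈ 1.04196.
So π ≈ 4.1955%.

4.20%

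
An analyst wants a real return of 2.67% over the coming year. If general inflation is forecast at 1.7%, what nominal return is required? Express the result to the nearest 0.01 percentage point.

4.42%

By the Fisher equation, 1 + r_nom = (1 + 2.67%)(1 + 1.7%) = 1.0267 × 1.017 = 1.0441539.
So r_nom = 4.41539%.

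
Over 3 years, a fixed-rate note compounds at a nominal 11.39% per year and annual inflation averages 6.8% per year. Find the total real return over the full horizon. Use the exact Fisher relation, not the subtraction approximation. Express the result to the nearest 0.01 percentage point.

The annual real rate is (1+11.39%)/(1+6.8%) − 1 = 4.2978%.
Compounded over 3 years: (1 + 0.042978)^3 − 1 ≈ 0.13455.

13.46%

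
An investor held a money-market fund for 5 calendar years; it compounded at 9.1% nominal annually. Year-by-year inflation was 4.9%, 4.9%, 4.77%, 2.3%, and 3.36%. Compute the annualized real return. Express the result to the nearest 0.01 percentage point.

Cumulative inflation factor: 1.049 × 1.049 × 1.0477 × 1.023 × 1.0336 ≈ 1.21903.
Nominal growth factor: 1.54569. Real growth factor = 1.54569 / 1.21903 ≈ 1.26797.
Annualized: 1.26797^(1/5) − 1 ≈ 0.04863.

4.86%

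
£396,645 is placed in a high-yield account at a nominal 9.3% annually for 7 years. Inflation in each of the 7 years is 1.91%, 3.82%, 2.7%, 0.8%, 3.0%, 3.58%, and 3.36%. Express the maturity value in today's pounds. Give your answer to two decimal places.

Nominal value at maturity: £396,645 × (1 + 9.3%)^7 ≈ £739,167.93.
Price-level factor over 7 years: 1.0191 × 1.0382 × 1.027 × 1.008 × 1.030 × 1.0358 × 1.0336 ≈ 1.2077983553.
Dividing the nominal maturity value by the price-level factor gives the value in today's money.

£611,996.14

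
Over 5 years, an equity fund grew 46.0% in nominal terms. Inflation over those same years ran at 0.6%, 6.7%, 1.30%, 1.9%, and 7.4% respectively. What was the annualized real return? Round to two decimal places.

Cumulative inflation factor: 1.006 × 1.067 × 1.0130 × 1.019 × 1.074 ≈ 1.19001.
Nominal growth factor: 1.46000. Real growth factor = 1.46000 / 1.19001 ≈ 1.22688.
Annualized: 1.22688^(1/5) − 1 ≈ 0.04174.

4.17%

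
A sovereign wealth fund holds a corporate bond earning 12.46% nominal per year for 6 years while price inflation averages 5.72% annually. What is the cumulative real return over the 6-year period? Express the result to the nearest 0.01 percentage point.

44.89%

The annual real rate is (1+12.46%)/(1+5.72%) − 1 = 6.3753%.
Compounded over 6 years: (1 + 0.063753)^6 − 1 ≈ 0.44892.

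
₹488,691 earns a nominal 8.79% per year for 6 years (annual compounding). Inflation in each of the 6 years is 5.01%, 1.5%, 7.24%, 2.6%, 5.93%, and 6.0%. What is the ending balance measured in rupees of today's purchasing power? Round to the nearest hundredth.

Nominal value at maturity: ₹488,691 × (1 + 8.79%)^6 ≈ ₹810,155.16.
Price-level factor over 6 years: 1.0501 × 1.015 × 1.0724 × 1.026 × 1.0593 × 1.060 ≈ 1.3168178482.
Dividing the nominal maturity value by the price-level factor gives the value in today's money.

₹615,237.07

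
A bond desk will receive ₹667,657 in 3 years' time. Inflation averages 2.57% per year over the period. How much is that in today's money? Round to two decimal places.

Price-level factor over 3 years: (1 + 2.57%)^3 ≈ 1.0790984446.
Purchasing power today: ₹667,657 divided by that factor.

₹618,717.41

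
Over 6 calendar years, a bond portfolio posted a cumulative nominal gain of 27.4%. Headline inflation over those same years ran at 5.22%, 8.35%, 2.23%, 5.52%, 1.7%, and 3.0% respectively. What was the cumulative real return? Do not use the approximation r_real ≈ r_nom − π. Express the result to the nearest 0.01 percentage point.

-1.11%

Cumulative inflation factor: 1.0522 × 1.0835 × 1.0223 × 1.0552 × 1.017 × 1.030 ≈ 1.28825.
Nominal growth factor: 1.27400. Real growth factor = 1.27400 / 1.28825 ≈ 0.98894.
Total real return ≈ -1.1058%.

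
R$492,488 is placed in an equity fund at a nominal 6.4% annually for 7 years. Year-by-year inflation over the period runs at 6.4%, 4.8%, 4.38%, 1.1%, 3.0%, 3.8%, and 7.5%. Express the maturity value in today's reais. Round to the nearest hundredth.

Nominal value at maturity: R$492,488 × (1 + 6.4%)^7 ≈ R$760,303.60.
Price-level factor over 7 years: 1.064 × 1.048 × 1.0438 × 1.011 × 1.030 × 1.038 × 1.075 ≈ 1.3524287710.
The maturity value deflated by that factor is the answer in today's purchasing power.

R$562,176.45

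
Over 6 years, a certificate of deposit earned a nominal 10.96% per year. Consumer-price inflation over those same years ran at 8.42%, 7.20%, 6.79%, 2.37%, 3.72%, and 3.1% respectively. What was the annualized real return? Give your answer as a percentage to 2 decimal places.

5.43%

Cumulative inflation factor: 1.0842 × 1.0720 × 1.0679 × 1.0237 × 1.0372 × 1.031 ≈ 1.35872.
Nominal growth factor: 1.86637. Real growth factor = 1.86637 / 1.35872 ≈ 1.37363.
Annualized: 1.37363^(1/6) − 1 ≈ 0.05433.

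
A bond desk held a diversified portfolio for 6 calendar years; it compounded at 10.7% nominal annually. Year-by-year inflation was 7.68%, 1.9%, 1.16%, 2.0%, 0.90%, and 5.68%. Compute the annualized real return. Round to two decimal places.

7.28%

Cumulative inflation factor: 1.0768 × 1.019 × 1.0116 × 1.020 × 1.0090 × 1.0568 ≈ 1.20726.
Nominal growth factor: 1.84029. Real growth factor = 1.84029 / 1.20726 ≈ 1.52435.
Annualized: 1.52435^(1/6) − 1 ≈ 0.07279.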